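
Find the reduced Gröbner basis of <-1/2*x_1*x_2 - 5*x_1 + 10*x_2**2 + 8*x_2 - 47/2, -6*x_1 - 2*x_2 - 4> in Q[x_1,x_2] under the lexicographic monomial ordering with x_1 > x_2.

f_1 = -1/2*x_1*x_2 - 5*x_1 + 10*x_2**2 + 8*x_2 - 47/2, LT = x_1*x_2.
f_2 = -6*x_1 - 2*x_2 - 4, LT = x_1.

S(f_1,f_2): lcm = x_1*x_2. S = 10*x_1 - 61/3*x_2**2 - 50/3*x_2 + 47.
  leading term x_1: subtract (-5/3)·f_2 from 10*x_1 - 61/3*x_2**2 - 50/3*x_2 + 47 → -61/3*x_2**2 - 20*x_2 + 121/3
  leading term x_2**2: no divisor's leading term divides it; move -61/3*x_2**2 to the remainder.
  leading term x_2: no divisor's leading term divides it; move -20*x_2 to the remainder.
  leading term 1: no divisor's leading term divides it; move 121/3 to the remainder.
  remainder -61/3*x_2**2 - 20*x_2 + 121/3 ≠ 0; add g_3 = -61/3*x_2**2 - 20*x_2 + 121/3 to the basis.

The other S-polynomials (S(f_1,g_3), S(f_2,g_3)) all reduce to 0 modulo the current basis, so we have a Gröbner basis.
Inter-reduce: drop elements whose leading term is divisible by another's, tail-reduce, and make monic.

G = {x_1 + 1/3*x_2 + 2/3, x_2**2 + 60/61*x_2 - 121/61}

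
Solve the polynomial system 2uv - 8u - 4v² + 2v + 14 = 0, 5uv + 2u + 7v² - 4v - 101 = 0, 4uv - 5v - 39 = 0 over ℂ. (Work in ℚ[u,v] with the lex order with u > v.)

Compute a lex Gröbner basis by Buchberger's algorithm.
f_1 = 2uv - 8u - 4v² + 2v + 14, LT = uv.
f_2 = 5uv + 2u + 7v² - 4v - 101, LT = uv.
f_3 = 4uv - 5v - 39, LT = uv.

S(f_1,f_2): lcm = uv. S = -22/5u - 17/5v² + 9/5v + 136/5.
  leading term u: no divisor's leading term divides it; move -22/5u to the remainder.
  leading term v²: no divisor's leading term divides it; move -17/5v² to the remainder.
  leading term v: no divisor's leading term divides it; move 9/5v to the remainder.
  leading term 1: no divisor's leading term divides it; move 136/5 to the remainder.
  remainder -22/5u - 17/5v² + 9/5v + 136/5 ≠ 0; add h_4 = -22/5u - 17/5v² + 9/5v + 136/5 to the basis.

S(f_1,f_3): lcm = uv. S = -4u - 2v² + 9/4v + 67/4.
  leading term u: subtract (10/11)·h_4 from -4u - 2v² + 9/4v + 67/4 → 12/11v² + 27/44v - 351/44
  leading term v²: no divisor's leading term divides it; move 12/11v² to the remainder.
  leading term v: no divisor's leading term divides it; move 27/44v to the remainder.
  leading term 1: no divisor's leading term divides it; move -351/44 to the remainder.
  remainder 12/11v² + 27/44v - 351/44 ≠ 0; add h_5 = 12/11v² + 27/44v - 351/44 to the basis.

S(f_1,h_4): lcm = uv. S = -4u - 17/22v³ - 35/22v² + 79/11v + 7.
  leading term u: subtract (10/11)·h_4 from -4u - 17/22v³ - 35/22v² + 79/11v + 7 → -17/22v³ + 3/2v² + 61/11v - 195/11
  leading term v³: subtract (-17/24v)·h_5 from -17/22v³ + 3/2v² + 61/11v - 195/11 → 681/352v² - 37/352v - 195/11
  leading term v²: subtract (227/128)·h_5 from 681/352v² - 37/352v - 195/11 → -611/512v - 1833/512
  leading term v: no divisor's leading term divides it; move -611/512v to the remainder.
  leading term 1: no divisor's leading term divides it; move -1833/512 to the remainder.
  remainder -611/512v - 1833/512 ≠ 0; add h_6 = -611/512v - 1833/512 to the basis.

The other S-polynomials (S(f_2,f_3), S(f_2,h_4), S(f_3,h_4), S(f_1,h_5), S(f_2,h_5), S(f_3,h_5), S(h_4,h_5), S(f_1,h_6), S(f_2,h_6), S(f_3,h_6), S(h_4,h_6), S(h_5,h_6)) all reduce to 0 modulo the current basis, so we have a Gröbner basis.
Inter-reduce: drop elements whose leading term is divisible by another's, tail-reduce, and make monic.
Reduced Gröbner basis: {u + 2, v + 3}.

Elimination: the polynomial v + 3 lies in the elimination ideal for v, so v ∈ {-3}. For each such v, the remaining basis elements (now univariate) give the rest of the solution.
  v = -3: the earlier basis element becomes u + 2 = 0, giving u = -2 — point (-2, -3).
A lex Gröbner basis triangularizes the system, enabling back-substitution.

{(-2, -3)}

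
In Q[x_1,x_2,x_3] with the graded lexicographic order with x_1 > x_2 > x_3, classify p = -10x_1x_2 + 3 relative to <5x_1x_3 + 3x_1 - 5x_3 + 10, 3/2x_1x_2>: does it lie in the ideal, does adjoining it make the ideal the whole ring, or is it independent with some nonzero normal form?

First compute the reduced Gröbner basis of I by Buchberger's algorithm.
f_1 = 5x_1x_3 + 3x_1 - 5x_3 + 10, LT = x_1x_3.
f_2 = 3/2x_1x_2, LT = x_1x_2.

S(f_1,f_2): lcm = x_1x_2x_3. S = 3/5x_1x_2 - x_2x_3 + 2x_2.
  reduce S modulo (f_1, f_2):
  remainder -x_2x_3 + 2x_2 ≠ 0; add h_3 = -x_2x_3 + 2x_2 to the basis.

The other S-polynomials (S(f_1,h_3), S(f_2,h_3)) all reduce to 0 modulo the current basis, so we have a Gröbner basis.
Inter-reduce: drop elements whose leading term is divisible by another's, tail-reduce, and make monic.
Reduced Gröbner basis: {x_1x_2, x_1x_3 + 3/5x_1 - x_3 + 2, x_2x_3 - 2x_2}.
Label its elements g_1 = x_1x_2, g_2 = x_1x_3 + 3/5x_1 - x_3 + 2, g_3 = x_2x_3 - 2x_2.

Reduce p = -10x_1x_2 + 3 modulo G:
  leading term x_1x_2: subtract (-10)·g_1 from -10x_1x_2 + 3 → 3
  leading term 1: no divisor's leading term divides it; move 3 to the remainder.
  normal form = 3.
The normal form is nonzero, so p ∉ I. Since p minus its normal form lies in I, I + (p) = I + (r) where r = 3; decide whether this ideal is the whole ring.
Here r = 3 is a nonzero constant, hence a unit: 1 ∈ I + (p), the Gröbner basis of I + (p) is {1}, and the enlarged system has no common solution — adjoining p is inconsistent.

Ideal membership is decidable via reduction modulo a Gröbner basis.

Adjoining -10x_1x_2 + 3 makes the ideal the whole ring: the system is inconsistent.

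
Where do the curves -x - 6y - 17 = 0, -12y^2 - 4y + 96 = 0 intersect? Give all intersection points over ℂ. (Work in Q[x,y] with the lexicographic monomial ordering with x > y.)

{(1, -3), (-33, 8/3)}

Compute a lex Gröbner basis by Buchberger's algorithm.
f_1 = -x - 6y - 17, LT = x.
f_2 = -12y^2 - 4y + 96, LT = y^2.

S(f_1,f_2): leading monomials are coprime, so the S-polynomial reduces to 0 (Buchberger's first criterion).
Every S-polynomial of the final basis reduces to 0, so we have a Gröbner basis.
Inter-reduce: drop elements whose leading term is divisible by another's, tail-reduce, and make monic.
Reduced Gröbner basis: {x + 6y + 17, y^2 + 1/3y - 8}.

A lex Gröbner basis eliminates variables successively. Here y^2 + 1/3y - 8 depends only on y, with roots {-3, 8/3}; lifting each root through the earlier basis elements recovers the full solutions.
  y = -3: the earlier basis element becomes x - 1 = 0, giving x = 1 — point (1, -3).
  y = 8/3: the earlier basis element becomes x + 33 = 0, giving x = -33 — point (-33, 8/3).
Check: every point annihilates each of the original generators.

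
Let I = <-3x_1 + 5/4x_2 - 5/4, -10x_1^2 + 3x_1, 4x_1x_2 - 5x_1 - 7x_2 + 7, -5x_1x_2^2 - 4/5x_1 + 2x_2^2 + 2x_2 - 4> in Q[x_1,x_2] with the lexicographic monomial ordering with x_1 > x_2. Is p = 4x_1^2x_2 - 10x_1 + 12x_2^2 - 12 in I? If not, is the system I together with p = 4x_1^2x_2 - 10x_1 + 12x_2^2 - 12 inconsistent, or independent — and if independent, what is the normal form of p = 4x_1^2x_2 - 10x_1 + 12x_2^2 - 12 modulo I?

First compute the reduced Gröbner basis of I by Buchberger's algorithm.
f_1 = -3x_1 + 5/4x_2 - 5/4, LT = x_1.
f_2 = -10x_1^2 + 3x_1, LT = x_1^2.
f_3 = 4x_1x_2 - 5x_1 - 7x_2 + 7, LT = x_1x_2.
f_4 = -5x_1x_2^2 - 4/5x_1 + 2x_2^2 + 2x_2 - 4, LT = x_1x_2^2.

S(f_1,f_2): lcm = x_1^2. S = -5/12x_1x_2 + 43/60x_1.
  reduce S modulo (f_1, f_2, f_3, f_4):
  remainder -25/144x_2^2 + 17/36x_2 - 43/144 ≠ 0; add h_5 = -25/144x_2^2 + 17/36x_2 - 43/144 to the basis.

S(f_1,f_3): lcm = x_1x_2. S = 5/4x_1 - 5/12x_2^2 + 13/6x_2 - 7/4.
  reduce S modulo (f_1, f_2, f_3, f_4, h_5):
  remainder 373/240x_2 - 373/240 ≠ 0; add h_6 = 373/240x_2 - 373/240 to the basis.

The other S-polynomials (S(f_1,f_4), S(f_2,f_3), S(f_2,f_4), S(f_3,f_4), S(f_1,h_5), S(f_2,h_5), S(f_3,h_5), S(f_4,h_5), S(f_1,h_6), S(f_2,h_6), S(f_3,h_6), S(f_4,h_6), S(h_5,h_6)) all reduce to 0 modulo the current basis, so we have a Gröbner basis.
Inter-reduce: drop elements whose leading term is divisible by another's, tail-reduce, and make monic.
Reduced Gröbner basis: {x_1, x_2 - 1}.
Label its elements g_1 = x_1, g_2 = x_2 - 1.

Reduce p = 4x_1^2x_2 - 10x_1 + 12x_2^2 - 12 modulo G:
  leading term x_1^2x_2: subtract (4x_1x_2)·g_1 from 4x_1^2x_2 - 10x_1 + 12x_2^2 - 12 → -10x_1 + 12x_2^2 - 12
  leading term x_1: subtract (-10)·g_1 from -10x_1 + 12x_2^2 - 12 → 12x_2^2 - 12
  leading term x_2^2: subtract (12x_2)·g_2 from 12x_2^2 - 12 → 12x_2 - 12
  leading term x_2: subtract (12)·g_2 from 12x_2 - 12 → 0
  normal form = 0.
Since the normal form is 0, p ∈ I.

4x_1^2x_2 - 10x_1 + 12x_2^2 - 12 lies in I (it reduces to 0).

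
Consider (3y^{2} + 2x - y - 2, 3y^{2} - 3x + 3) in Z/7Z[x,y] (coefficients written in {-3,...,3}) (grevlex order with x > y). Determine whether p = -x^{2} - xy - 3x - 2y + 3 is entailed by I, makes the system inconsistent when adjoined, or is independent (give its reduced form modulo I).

Adjoining -x^{2} - xy - 3x - 2y + 3 makes the ideal the whole ring: the system is inconsistent.

First compute the reduced Gröbner basis of I by Buchberger's algorithm.
f_1 = 3y^{2} + 2x - y - 2, LT = y^{2}.
f_2 = 3y^{2} - 3x + 3, LT = y^{2}.

S(f_1,f_2): lcm = y^{2}. S = -3x + 2y + 3.
  reduce S modulo (f_1, f_2):
  remainder -3x + 2y + 3 ≠ 0; add h_3 = -3x + 2y + 3 to the basis.

The other S-polynomials (S(f_1,h_3), S(f_2,h_3)) all reduce to 0 modulo the current basis, so we have a Gröbner basis.
Inter-reduce: drop elements whose leading term is divisible by another's, tail-reduce, and make monic.
Reduced Gröbner basis: {y^{2} - 3y, x - 3y - 1}.
Label its elements g_1 = y^{2} - 3y, g_2 = x - 3y - 1.

Reduce p = -x^{2} - xy - 3x - 2y + 3 modulo G:
  leading term x^{2}: subtract (-x)·g_2 from -x^{2} - xy - 3x - 2y + 3 → 3xy + 3x - 2y + 3
  leading term xy: subtract (3y)·g_2 from 3xy + 3x - 2y + 3 → 2y^{2} + 3x + y + 3
  leading term y^{2}: subtract (2)·g_1 from 2y^{2} + 3x + y + 3 → 3x + 3
  leading term x: subtract (3)·g_2 from 3x + 3 → 2y - 1
  leading term y: no divisor's leading term divides it; move 2y to the remainder.
  leading term 1: no divisor's leading term divides it; move -1 to the remainder.
  normal form = 2y - 1.
The normal form is nonzero, so p ∉ I. Since p minus its normal form lies in I, I + (p) = I + (r) where r = 2y - 1; decide whether this ideal is the whole ring.
Run Buchberger on G together with r (pairs among the g_i already reduce to 0 since G is a Gröbner basis):
g_1 = y^{2} - 3y, LT = y^{2}.
g_2 = x - 3y - 1, LT = x.
r = 2y - 1, LT = y.

S(g_1,r): lcm = y^{2}. S = y.
  reduce S modulo (g_1, g_2, r):
  remainder -3 ≠ 0; add m_4 = -3 to the basis.

The other S-polynomials (S(g_1,g_2), S(g_2,r), S(g_1,m_4), S(g_2,m_4), S(r,m_4)) all reduce to 0 modulo the current basis, so we have a Gröbner basis.
Inter-reduce: drop elements whose leading term is divisible by another's, tail-reduce, and make monic.
Reduced Gröbner basis: {1}.
The reduced Gröbner basis of I + (p) is {1}: the ideal is the whole ring, so the enlarged system has no common solution — adjoining p is inconsistent.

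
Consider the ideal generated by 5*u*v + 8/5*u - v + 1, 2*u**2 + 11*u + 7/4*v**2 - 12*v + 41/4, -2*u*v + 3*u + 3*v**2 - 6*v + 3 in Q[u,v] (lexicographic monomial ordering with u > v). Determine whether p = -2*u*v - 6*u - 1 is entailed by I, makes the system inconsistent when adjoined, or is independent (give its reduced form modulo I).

Adjoining -2*u*v - 6*u - 1 makes the ideal the whole ring: the system is inconsistent.

First compute the reduced Gröbner basis of I by Buchberger's algorithm.
f_1 = 5*u*v + 8/5*u - v + 1, LT = u*v.
f_2 = 2*u**2 + 11*u + 7/4*v**2 - 12*v + 41/4, LT = u**2.
f_3 = -2*u*v + 3*u + 3*v**2 - 6*v + 3, LT = u*v.

S(f_1,f_2): lcm = u**2*v. S = 8/25*u**2 - 57/10*u*v + 1/5*u - 7/8*v**3 + 6*v**2 - 41/8*v.
  leading term u**2: subtract (4/25)·f_2 from 8/25*u**2 - 57/10*u*v + 1/5*u - 7/8*v**3 + 6*v**2 - 41/8*v → -57/10*u*v - 39/25*u - 7/8*v**3 + 143/25*v**2 - 641/200*v - 41/25
  leading term u*v: subtract (-57/50)·f_1 from -57/10*u*v - 39/25*u - 7/8*v**3 + 143/25*v**2 - 641/200*v - 41/25 → 33/125*u - 7/8*v**3 + 143/25*v**2 - 869/200*v - 1/2
  leading term u: no divisor's leading term divides it; move 33/125*u to the remainder.
  leading term v**3: no divisor's leading term divides it; move -7/8*v**3 to the remainder.
  leading term v**2: no divisor's leading term divides it; move 143/25*v**2 to the remainder.
  leading term v: no divisor's leading term divides it; move -869/200*v to the remainder.
  leading term 1: no divisor's leading term divides it; move -1/2 to the remainder.
  remainder 33/125*u - 7/8*v**3 + 143/25*v**2 - 869/200*v - 1/2 ≠ 0; add h_4 = 33/125*u - 7/8*v**3 + 143/25*v**2 - 869/200*v - 1/2 to the basis.

S(f_1,f_3): lcm = u*v. S = 91/50*u + 3/2*v**2 - 16/5*v + 17/10.
  leading term u: subtract (455/66)·h_4 from 91/50*u + 3/2*v**2 - 16/5*v + 17/10 → 3185/528*v**3 - 569/15*v**2 + 6421/240*v + 3397/660
  leading term v**3: no divisor's leading term divides it; move 3185/528*v**3 to the remainder.
  leading term v**2: no divisor's leading term divides it; move -569/15*v**2 to the remainder.
  leading term v: no divisor's leading term divides it; move 6421/240*v to the remainder.
  leading term 1: no divisor's leading term divides it; move 3397/660 to the remainder.
  remainder 3185/528*v**3 - 569/15*v**2 + 6421/240*v + 3397/660 ≠ 0; add h_5 = 3185/528*v**3 - 569/15*v**2 + 6421/240*v + 3397/660 to the basis.

S(f_2,f_3): lcm = u**2*v. S = 3/2*u**2 + 3/2*u*v**2 + 5/2*u*v + 3/2*u + 7/8*v**3 - 6*v**2 + 41/8*v.
  leading term u**2: subtract (3/4)·f_2 from 3/2*u**2 + 3/2*u*v**2 + 5/2*u*v + 3/2*u + 7/8*v**3 - 6*v**2 + 41/8*v → 3/2*u*v**2 + 5/2*u*v - 27/4*u + 7/8*v**3 - 117/16*v**2 + 113/8*v - 123/16
  leading term u*v**2: subtract (3/10*v)·f_1 from 3/2*u*v**2 + 5/2*u*v - 27/4*u + 7/8*v**3 - 117/16*v**2 + 113/8*v - 123/16 → 101/50*u*v - 27/4*u + 7/8*v**3 - 561/80*v**2 + 553/40*v - 123/16
  leading term u*v: subtract (101/250)·f_1 from 101/50*u*v - 27/4*u + 7/8*v**3 - 561/80*v**2 + 553/40*v - 123/16 → -18491/2500*u + 7/8*v**3 - 561/80*v**2 + 14229/1000*v - 16183/2000
  leading term u: subtract (-1681/60)·h_4 from -18491/2500*u + 7/8*v**3 - 561/80*v**2 + 14229/1000*v - 16183/2000 → -11347/480*v**3 + 919457/6000*v**2 - 1290041/12000*v - 132599/6000
  leading term v**3: subtract (-17831/4550)·h_5 from -11347/480*v**3 + 919457/6000*v**2 - 1290041/12000*v - 132599/6000 → 6677/1456*v**2 - 12087/4550*v - 70229/36400
  leading term v**2: no divisor's leading term divides it; move 6677/1456*v**2 to the remainder.
  leading term v: no divisor's leading term divides it; move -12087/4550*v to the remainder.
  leading term 1: no divisor's leading term divides it; move -70229/36400 to the remainder.
  remainder 6677/1456*v**2 - 12087/4550*v - 70229/36400 ≠ 0; add h_6 = 6677/1456*v**2 - 12087/4550*v - 70229/36400 to the basis.

S(f_1,h_4): lcm = u*v. S = 8/25*u + 875/264*v**4 - 65/3*v**3 + 395/24*v**2 + 559/330*v + 1/5.
  leading term u: subtract (40/33)·h_4 from 8/25*u + 875/264*v**4 - 65/3*v**3 + 395/24*v**2 + 559/330*v + 1/5 → 875/264*v**4 - 680/33*v**3 + 381/40*v**2 + 2297/330*v + 133/165
  leading term v**4: subtract (50/91*v)·h_5 from 875/264*v**4 - 680/33*v**3 + 381/40*v**2 + 2297/330*v + 133/165 → 710/3003*v**3 - 7064/1365*v**2 + 5641/1365*v + 133/165
  leading term v**3: subtract (2272/57967)·h_5 from 710/3003*v**3 - 7064/1365*v**2 + 5641/1365*v + 133/165 → -213800/57967*v**2 + 178769/57967*v + 35031/57967
  leading term v**2: subtract (-3420800/4253249)·h_6 from -213800/57967*v**2 + 178769/57967*v + 35031/57967 → 4029631/4253249*v - 4029631/4253249
  leading term v: no divisor's leading term divides it; move 4029631/4253249*v to the remainder.
  leading term 1: no divisor's leading term divides it; move -4029631/4253249 to the remainder.
  remainder 4029631/4253249*v - 4029631/4253249 ≠ 0; add h_7 = 4029631/4253249*v - 4029631/4253249 to the basis.

The other S-polynomials (S(f_2,h_4), S(f_3,h_4), S(f_1,h_5), S(f_2,h_5), S(f_3,h_5), S(h_4,h_5), S(f_1,h_6), S(f_2,h_6), S(f_3,h_6), S(h_4,h_6), S(h_5,h_6), S(f_1,h_7), S(f_2,h_7), S(f_3,h_7), S(h_4,h_7), S(h_5,h_7), S(h_6,h_7)) all reduce to 0 modulo the current basis, so we have a Gröbner basis.
Inter-reduce: drop elements whose leading term is divisible by another's, tail-reduce, and make monic.
Reduced Gröbner basis: {u, v - 1}.
Label its elements g_1 = u, g_2 = v - 1.

Reduce p = -2*u*v - 6*u - 1 modulo G:
  leading term u*v: subtract (-2*v)·g_1 from -2*u*v - 6*u - 1 → -6*u - 1
  leading term u: subtract (-6)·g_1 from -6*u - 1 → -1
  leading term 1: no divisor's leading term divides it; move -1 to the remainder.
  normal form = -1.
The normal form is nonzero, so p ∉ I. Since p minus its normal form lies in I, I + (p) = I + (r) where r = -1; decide whether this ideal is the whole ring.
Here r = -1 is a nonzero constant, hence a unit: 1 ∈ I + (p), the Gröbner basis of I + (p) is {1}, and the enlarged system has no common solution — adjoining p is inconsistent.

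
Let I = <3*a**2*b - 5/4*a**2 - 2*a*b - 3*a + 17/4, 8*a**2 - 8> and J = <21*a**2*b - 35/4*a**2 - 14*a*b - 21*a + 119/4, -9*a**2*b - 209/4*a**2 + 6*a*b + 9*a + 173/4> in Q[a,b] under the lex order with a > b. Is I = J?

Yes, the ideals are equal.

Equality of ideals is decidable: compute both reduced Gröbner bases (unique for the ordering) and check whether they agree.
Buchberger on the first generating set:
f_1 = 3*a**2*b - 5/4*a**2 - 2*a*b - 3*a + 17/4, LT = a**2*b.
f_2 = 8*a**2 - 8, LT = a**2.

S(f_1,f_2): lcm = a**2*b. S = -5/12*a**2 - 2/3*a*b - a + b + 17/12.
  reduce S modulo (f_1, f_2):
  remainder -2/3*a*b - a + b + 1 ≠ 0; add g_3 = -2/3*a*b - a + b + 1 to the basis.

S(f_1,g_3): lcm = a**2*b. S = -23/12*a**2 + 5/6*a*b + 1/2*a + 17/12.
  reduce S modulo (f_1, f_2, g_3):
  remainder -3/4*a + 5/4*b + 3/4 ≠ 0; add g_4 = -3/4*a + 5/4*b + 3/4 to the basis.

S(f_1,g_4): lcm = a**2*b. S = -5/12*a**2 + 5/3*a*b**2 + 1/3*a*b - a + 17/12.
  reduce S modulo (f_1, f_2, g_3, g_4):
  remainder 5/2*b**2 + 3*b ≠ 0; add g_5 = 5/2*b**2 + 3*b to the basis.

The other S-polynomials (S(f_2,g_3), S(f_2,g_4), S(g_3,g_4), S(f_1,g_5), S(f_2,g_5), S(g_3,g_5), S(g_4,g_5)) all reduce to 0 modulo the current basis, so we have a Gröbner basis.
Inter-reduce: drop elements whose leading term is divisible by another's, tail-reduce, and make monic.
Reduced Gröbner basis: {a - 5/3*b - 1, b**2 + 6/5*b}.

Buchberger on the second generating set:
h_1 = 21*a**2*b - 35/4*a**2 - 14*a*b - 21*a + 119/4, LT = a**2*b.
h_2 = -9*a**2*b - 209/4*a**2 + 6*a*b + 9*a + 173/4, LT = a**2*b.

S(h_1,h_2): lcm = a**2*b. S = -56/9*a**2 + 56/9.
  reduce S modulo (h_1, h_2):
  remainder -56/9*a**2 + 56/9 ≠ 0; add k_3 = -56/9*a**2 + 56/9 to the basis.

S(h_1,k_3): lcm = a**2*b. S = -5/12*a**2 - 2/3*a*b - a + b + 17/12.
  reduce S modulo (h_1, h_2, k_3):
  remainder -2/3*a*b - a + b + 1 ≠ 0; add k_4 = -2/3*a*b - a + b + 1 to the basis.

S(h_1,k_4): lcm = a**2*b. S = -23/12*a**2 + 5/6*a*b + 1/2*a + 17/12.
  reduce S modulo (h_1, h_2, k_3, k_4):
  remainder -3/4*a + 5/4*b + 3/4 ≠ 0; add k_5 = -3/4*a + 5/4*b + 3/4 to the basis.

S(h_1,k_5): lcm = a**2*b. S = -5/12*a**2 + 5/3*a*b**2 + 1/3*a*b - a + 17/12.
  reduce S modulo (h_1, h_2, k_3, k_4, k_5):
  remainder 5/2*b**2 + 3*b ≠ 0; add k_6 = 5/2*b**2 + 3*b to the basis.

The other S-polynomials (S(h_2,k_3), S(h_2,k_4), S(k_3,k_4), S(h_2,k_5), S(k_3,k_5), S(k_4,k_5), S(h_1,k_6), S(h_2,k_6), S(k_3,k_6), S(k_4,k_6), S(k_5,k_6)) all reduce to 0 modulo the current basis, so we have a Gröbner basis.
Inter-reduce: drop elements whose leading term is divisible by another's, tail-reduce, and make monic.
Reduced Gröbner basis: {a - 5/3*b - 1, b**2 + 6/5*b}.

These coincide, so the ideals are equal.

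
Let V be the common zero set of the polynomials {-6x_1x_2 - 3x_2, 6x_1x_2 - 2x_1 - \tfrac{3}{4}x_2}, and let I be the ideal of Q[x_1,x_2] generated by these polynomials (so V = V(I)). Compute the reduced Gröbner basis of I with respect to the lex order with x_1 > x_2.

f_1 = -6x_1x_2 - 3x_2, LT = x_1x_2.
f_2 = 6x_1x_2 - 2x_1 - \tfrac{3}{4}x_2, LT = x_1x_2.

S(f_1,f_2): lcm = x_1x_2. S = \tfrac{1}{3}x_1 + \tfrac{5}{8}x_2.
  leading term x_1: no divisor's leading term divides it; move \tfrac{1}{3}x_1 to the remainder.
  leading term x_2: no divisor's leading term divides it; move \tfrac{5}{8}x_2 to the remainder.
  remainder \tfrac{1}{3}x_1 + \tfrac{5}{8}x_2 ≠ 0; add g_3 = \tfrac{1}{3}x_1 + \tfrac{5}{8}x_2 to the basis.

S(f_1,g_3): lcm = x_1x_2. S = -\tfrac{15}{8}x_2^{2} + \tfrac{1}{2}x_2.
  leading term x_2^{2}: no divisor's leading term divides it; move -\tfrac{15}{8}x_2^{2} to the remainder.
  leading term x_2: no divisor's leading term divides it; move \tfrac{1}{2}x_2 to the remainder.
  remainder -\tfrac{15}{8}x_2^{2} + \tfrac{1}{2}x_2 ≠ 0; add g_4 = -\tfrac{15}{8}x_2^{2} + \tfrac{1}{2}x_2 to the basis.

S(f_2,g_3): lcm = x_1x_2. S = -\tfrac{1}{3}x_1 - \tfrac{15}{8}x_2^{2} - \tfrac{1}{8}x_2.
  leading term x_1: subtract (-1)·g_3 from -\tfrac{1}{3}x_1 - \tfrac{15}{8}x_2^{2} - \tfrac{1}{8}x_2 → -\tfrac{15}{8}x_2^{2} + \tfrac{1}{2}x_2
  leading term x_2^{2}: subtract (1)·g_4 from -\tfrac{15}{8}x_2^{2} + \tfrac{1}{2}x_2 → 0
  remainder 0.

S(f_1,g_4): lcm = x_1x_2^{2}. S = \tfrac{4}{15}x_1x_2 + \tfrac{1}{2}x_2^{2}.
  leading term x_1x_2: subtract (-\tfrac{2}{45})·f_1 from \tfrac{4}{15}x_1x_2 + \tfrac{1}{2}x_2^{2} → \tfrac{1}{2}x_2^{2} - \tfrac{2}{15}x_2
  leading term x_2^{2}: subtract (-\tfrac{4}{15})·g_4 from \tfrac{1}{2}x_2^{2} - \tfrac{2}{15}x_2 → 0
  remainder 0.

S(f_2,g_4): lcm = x_1x_2^{2}. S = -\tfrac{1}{15}x_1x_2 - \tfrac{1}{8}x_2^{2}.
  leading term x_1x_2: subtract (\tfrac{1}{90})·f_1 from -\tfrac{1}{15}x_1x_2 - \tfrac{1}{8}x_2^{2} → -\tfrac{1}{8}x_2^{2} + \tfrac{1}{30}x_2
  leading term x_2^{2}: subtract (\tfrac{1}{15})·g_4 from -\tfrac{1}{8}x_2^{2} + \tfrac{1}{30}x_2 → 0
  remainder 0.

S(g_3,g_4): leading monomials are coprime, so the S-polynomial reduces to 0 (Buchberger's first criterion).
Every S-polynomial of the final basis reduces to 0, so we have a Gröbner basis.
Inter-reduce: drop elements whose leading term is divisible by another's, tail-reduce, and make monic.

G = {x_1 + \tfrac{15}{8}x_2, x_2^{2} - \tfrac{4}{15}x_2}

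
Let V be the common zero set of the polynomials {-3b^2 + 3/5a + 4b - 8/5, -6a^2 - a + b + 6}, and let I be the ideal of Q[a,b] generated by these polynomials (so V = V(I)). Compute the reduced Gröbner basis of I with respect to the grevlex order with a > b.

f_1 = -3b^2 + 3/5a + 4b - 8/5, LT = b^2.
f_2 = -6a^2 - a + b + 6, LT = a^2.

The S-polynomials (S(f_1,f_2)) all reduce to 0 modulo the current basis, so we have a Gröbner basis.

G = {a^2 + 1/6a - 1/6b - 1, b^2 - 1/5a - 4/3b + 8/15}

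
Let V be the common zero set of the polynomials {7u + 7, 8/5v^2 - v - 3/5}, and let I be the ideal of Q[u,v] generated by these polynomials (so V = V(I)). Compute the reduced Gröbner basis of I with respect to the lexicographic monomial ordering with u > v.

G = {u + 1, v^2 - 5/8v - 3/8}

f_1 = 7u + 7, LT = u.
f_2 = 8/5v^2 - v - 3/5, LT = v^2.

S(f_1,f_2): leading monomials are coprime, so the S-polynomial reduces to 0 (Buchberger's first criterion).
Every S-polynomial of the final basis reduces to 0, so we have a Gröbner basis.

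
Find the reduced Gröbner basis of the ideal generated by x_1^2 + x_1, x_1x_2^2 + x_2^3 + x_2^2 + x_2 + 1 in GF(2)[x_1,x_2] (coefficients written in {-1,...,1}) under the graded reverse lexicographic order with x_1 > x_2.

G = {x_2^4 + x_2^3 + x_1x_2 + x_2^2 + x_1 + x_2, x_1x_2^2 + x_2^3 + x_2^2 + x_2 + 1, x_1^2 + x_1}

f_1 = x_1^2 + x_1, LT = x_1^2.
f_2 = x_1x_2^2 + x_2^3 + x_2^2 + x_2 + 1, LT = x_1x_2^2.

S(f_1,f_2): lcm = x_1^2x_2^2. S = x_1x_2^3 + x_1x_2 + x_1.
  reduce S modulo (f_1, f_2):
  remainder x_2^4 + x_2^3 + x_1x_2 + x_2^2 + x_1 + x_2 ≠ 0; add g_3 = x_2^4 + x_2^3 + x_1x_2 + x_2^2 + x_1 + x_2 to the basis.

The other S-polynomials (S(f_1,g_3), S(f_2,g_3)) all reduce to 0 modulo the current basis, so we have a Gröbner basis.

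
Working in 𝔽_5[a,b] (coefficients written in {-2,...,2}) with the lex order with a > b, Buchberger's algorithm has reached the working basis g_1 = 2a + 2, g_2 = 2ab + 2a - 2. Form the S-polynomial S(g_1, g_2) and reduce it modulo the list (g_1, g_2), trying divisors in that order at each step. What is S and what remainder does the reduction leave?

S(g_1, g_2) = -a + b + 1; remainder on division = b + 2.

lcm(LM(g_1), LM(g_2)) = ab.
S = (lcm/LT(g_1))·g_1 − (lcm/LT(g_2))·g_2 = -a + b + 1.
Reduce S modulo (g_1, g_2) in that order:
  leading term a: subtract (2)·g_1 from -a + b + 1 → b + 2
  leading term b: no divisor's leading term divides it; move b to the remainder.
  leading term 1: no divisor's leading term divides it; move 2 to the remainder.
The remainder b + 2 is nonzero, so it would be added as the next basis element.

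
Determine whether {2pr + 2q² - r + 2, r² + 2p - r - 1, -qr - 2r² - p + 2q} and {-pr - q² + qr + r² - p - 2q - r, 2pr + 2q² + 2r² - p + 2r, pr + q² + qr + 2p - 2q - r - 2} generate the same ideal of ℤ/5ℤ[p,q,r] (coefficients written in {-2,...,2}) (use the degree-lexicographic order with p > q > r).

Since reduced Gröbner bases are canonical representatives of ideals under a given ordering, it suffices to compute and compare them.
Buchberger on the first generating set:
f_1 = 2pr + 2q² - r + 2, LT = pr.
f_2 = r² + 2p - r - 1, LT = r².
f_3 = -qr - 2r² - p + 2q, LT = qr.

S(f_1,f_2): lcm = pr². S = q²r - 2p² + pr + 2r² + p + r.
  reduce S modulo (f_1, f_2, f_3):
  remainder -2p² - 2pq + q² + p - q ≠ 0; add g_4 = -2p² - 2pq + q² + p - q to the basis.

S(f_1,f_3): lcm = pqr. S = -2pr² + q³ - p² + 2pq + 2qr + q.
  reduce S modulo (f_1, f_2, f_3, g_4):
  remainder q³ - pq + q² - 2p + q - 2 ≠ 0; add g_5 = q³ - pq + q² - 2p + q - 2 to the basis.

S(f_2,f_3): lcm = qr². S = -2r³ + 2pq - pr + qr - q.
  reduce S modulo (f_1, f_2, f_3, g_4, g_5):
  remainder 2pq + 2q² + 2p + q - 2r - 2 ≠ 0; add g_6 = 2pq + 2q² + 2p + q - 2r - 2 to the basis.

The other S-polynomials (S(f_1,g_4), S(f_2,g_4), S(f_3,g_4), S(f_1,g_5), S(f_2,g_5), S(f_3,g_5), S(g_4,g_5), S(f_1,g_6), S(f_2,g_6), S(f_3,g_6), S(g_4,g_6), S(g_5,g_6)) all reduce to 0 modulo the current basis, so we have a Gröbner basis.
Inter-reduce: drop elements whose leading term is divisible by another's, tail-reduce, and make monic.
Reduced Gröbner basis: {q³ + 2q² - p - q - r + 2, p² + q² + p + r + 1, pq + q² + p - 2q - r - 1, pr + q² + 2r + 1, qr + 2p - 2q + 2r + 2, r² + 2p - r - 1}.

Buchberger on the second generating set:
h_1 = -pr - q² + qr + r² - p - 2q - r, LT = pr.
h_2 = 2pr + 2q² + 2r² - p + 2r, LT = pr.
h_3 = pr + q² + qr + 2p - 2q - r - 2, LT = pr.

S(h_1,h_2): lcm = pr. S = -qr - 2r² - p + 2q.
  reduce S modulo (h_1, h_2, h_3):
  remainder -qr - 2r² - p + 2q ≠ 0; add k_4 = -qr - 2r² - p + 2q to the basis.

S(h_1,h_3): lcm = pr. S = -2qr - r² - p - q + 2r + 2.
  reduce S modulo (h_1, h_2, h_3, k_4):
  remainder -2r² + p + 2r + 2 ≠ 0; add k_5 = -2r² + p + 2r + 2 to the basis.

S(h_1,k_4): lcm = pqr. S = -2pr² + q³ - q²r - qr² - p² - 2pq + 2q² + qr.
  reduce S modulo (h_1, h_2, h_3, k_4, k_5):
  remainder q³ - p² + 2pq - 2q² + r - 1 ≠ 0; add k_6 = q³ - p² + 2pq - 2q² + r - 1 to the basis.

S(h_3,k_4): lcm = pqr. S = -2pr² + q³ + q²r - p² - pq - 2q² - qr - 2q.
  reduce S modulo (h_1, h_2, h_3, k_4, k_5, k_6):
  remainder -pq - q² - p + 2q + r + 1 ≠ 0; add k_7 = -pq - q² - p + 2q + r + 1 to the basis.

S(h_1,k_5): lcm = pr². S = q²r - qr² - r³ - 2p² + 2pr + 2qr + r² + p.
  reduce S modulo (h_1, h_2, h_3, k_4, k_5, k_6, k_7):
  remainder -2p² - 2q² - 2p - 2r - 2 ≠ 0; add k_8 = -2p² - 2q² - 2p - 2r - 2 to the basis.

The other S-polynomials (S(h_2,h_3), S(h_2,k_4), S(h_2,k_5), S(h_3,k_5), S(k_4,k_5), S(h_1,k_6), S(h_2,k_6), S(h_3,k_6), S(k_4,k_6), S(k_5,k_6), S(h_1,k_7), S(h_2,k_7), S(h_3,k_7), S(k_4,k_7), S(k_5,k_7), S(k_6,k_7), S(h_1,k_8), S(h_2,k_8), S(h_3,k_8), S(k_4,k_8), S(k_5,k_8), S(k_6,k_8), S(k_7,k_8)) all reduce to 0 modulo the current basis, so we have a Gröbner basis.
Inter-reduce: drop elements whose leading term is divisible by another's, tail-reduce, and make monic.
Reduced Gröbner basis: {q³ + 2q² - p - q - r + 2, p² + q² + p + r + 1, pq + q² + p - 2q - r - 1, pr + q² + 2r + 1, qr + 2p - 2q + 2r + 2, r² + 2p - r - 1}.

Same reduced basis, so the two generating sets span the same ideal.

Yes, the ideals are equal.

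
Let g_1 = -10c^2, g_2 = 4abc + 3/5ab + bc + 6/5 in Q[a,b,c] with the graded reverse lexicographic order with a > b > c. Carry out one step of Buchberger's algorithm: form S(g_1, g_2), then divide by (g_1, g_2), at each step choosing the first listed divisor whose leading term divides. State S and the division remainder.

S(g_1, g_2) = -3/20abc - 1/4bc^2 - 3/10c; remainder on division = 9/400ab + 3/80bc - 3/10c + 9/200.

lcm(LM(g_1), LM(g_2)) = abc^2.
S = (lcm/LT(g_1))·g_1 − (lcm/LT(g_2))·g_2 = -3/20abc - 1/4bc^2 - 3/10c.
Reduce S modulo (g_1, g_2) in that order:
  leading term abc: subtract (-3/80)·g_2 from -3/20abc - 1/4bc^2 - 3/10c → -1/4bc^2 + 9/400ab + 3/80bc - 3/10c + 9/200
  leading term bc^2: subtract (1/40b)·g_1 from -1/4bc^2 + 9/400ab + 3/80bc - 3/10c + 9/200 → 9/400ab + 3/80bc - 3/10c + 9/200
  leading term ab: no divisor's leading term divides it; move 9/400ab to the remainder.
  leading term bc: no divisor's leading term divides it; move 3/80bc to the remainder.
  leading term c: no divisor's leading term divides it; move -3/10c to the remainder.
  leading term 1: no divisor's leading term divides it; move 9/200 to the remainder.
The remainder 9/400ab + 3/80bc - 3/10c + 9/200 is nonzero, so it would be added as the next basis element.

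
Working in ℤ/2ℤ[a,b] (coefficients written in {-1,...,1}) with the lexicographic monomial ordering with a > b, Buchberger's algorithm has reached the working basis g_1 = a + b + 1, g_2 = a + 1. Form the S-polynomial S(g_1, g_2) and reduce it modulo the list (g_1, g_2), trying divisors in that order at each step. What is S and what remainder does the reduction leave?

S(g_1, g_2) = b; remainder on division = b.

lcm(LM(g_1), LM(g_2)) = a.
S = (lcm/LT(g_1))·g_1 − (lcm/LT(g_2))·g_2 = b.
Reduce S modulo (g_1, g_2) in that order:
  leading term b: no divisor's leading term divides it; move b to the remainder.
The remainder b is nonzero, so it would be added as the next basis element.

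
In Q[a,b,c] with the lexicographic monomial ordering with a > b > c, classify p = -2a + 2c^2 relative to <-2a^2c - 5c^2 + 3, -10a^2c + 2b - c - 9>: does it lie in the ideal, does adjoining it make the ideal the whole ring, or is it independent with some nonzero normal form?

First compute the reduced Gröbner basis of I by Buchberger's algorithm.
f_1 = -2a^2c - 5c^2 + 3, LT = a^2c.
f_2 = -10a^2c + 2b - c - 9, LT = a^2c.

S(f_1,f_2): lcm = a^2c. S = 1/5b + 5/2c^2 - 1/10c - 12/5.
  leading term b: no divisor's leading term divides it; move 1/5b to the remainder.
  leading term c^2: no divisor's leading term divides it; move 5/2c^2 to the remainder.
  leading term c: no divisor's leading term divides it; move -1/10c to the remainder.
  leading term 1: no divisor's leading term divides it; move -12/5 to the remainder.
  remainder 1/5b + 5/2c^2 - 1/10c - 12/5 ≠ 0; add h_3 = 1/5b + 5/2c^2 - 1/10c - 12/5 to the basis.

S(f_1,h_3): leading monomials are coprime, so the S-polynomial reduces to 0 (Buchberger's first criterion).
S(f_2,h_3): leading monomials are coprime, so the S-polynomial reduces to 0 (Buchberger's first criterion).
Every S-polynomial of the final basis reduces to 0, so we have a Gröbner basis.
Inter-reduce: drop elements whose leading term is divisible by another's, tail-reduce, and make monic.
Reduced Gröbner basis: {a^2c + 5/2c^2 - 3/2, b + 25/2c^2 - 1/2c - 12}.
Label its elements g_1 = a^2c + 5/2c^2 - 3/2, g_2 = b + 25/2c^2 - 1/2c - 12.

Reduce p = -2a + 2c^2 modulo G:
  leading term a: no divisor's leading term divides it; move -2a to the remainder.
  leading term c^2: no divisor's leading term divides it; move 2c^2 to the remainder.
  normal form = -2a + 2c^2.
The normal form is nonzero, so p ∉ I. Since p minus its normal form lies in I, I + (p) = I + (r) where r = -2a + 2c^2; decide whether this ideal is the whole ring.
Run Buchberger on G together with r (pairs among the g_i already reduce to 0 since G is a Gröbner basis):
g_1 = a^2c + 5/2c^2 - 3/2, LT = a^2c.
g_2 = b + 25/2c^2 - 1/2c - 12, LT = b.
r = -2a + 2c^2, LT = a.

S(g_1,g_2): leading monomials are coprime, so the S-polynomial reduces to 0 (Buchberger's first criterion).
S(g_1,r): lcm = a^2c. S = ac^3 + 5/2c^2 - 3/2.
  leading term ac^3: subtract (-1/2c^3)·r from ac^3 + 5/2c^2 - 3/2 → c^5 + 5/2c^2 - 3/2
  leading term c^5: no divisor's leading term divides it; move c^5 to the remainder.
  leading term c^2: no divisor's leading term divides it; move 5/2c^2 to the remainder.
  leading term 1: no divisor's leading term divides it; move -3/2 to the remainder.
  remainder c^5 + 5/2c^2 - 3/2 ≠ 0; add m_4 = c^5 + 5/2c^2 - 3/2 to the basis.

S(g_2,r): leading monomials are coprime, so the S-polynomial reduces to 0 (Buchberger's first criterion).
S(g_1,m_4): lcm = a^2c^5. S = -5/2a^2c^2 + 3/2a^2 + 5/2c^6 - 3/2c^4.
  leading term a^2c^2: subtract (-5/2c)·g_1 from -5/2a^2c^2 + 3/2a^2 + 5/2c^6 - 3/2c^4 → 3/2a^2 + 5/2c^6 - 3/2c^4 + 25/4c^3 - 15/4c
  leading term a^2: subtract (-3/4a)·r from 3/2a^2 + 5/2c^6 - 3/2c^4 + 25/4c^3 - 15/4c → 3/2ac^2 + 5/2c^6 - 3/2c^4 + 25/4c^3 - 15/4c
  leading term ac^2: subtract (-3/4c^2)·r from 3/2ac^2 + 5/2c^6 - 3/2c^4 + 25/4c^3 - 15/4c → 5/2c^6 + 25/4c^3 - 15/4c
  leading term c^6: subtract (5/2c)·m_4 from 5/2c^6 + 25/4c^3 - 15/4c → 0
  remainder 0.

S(g_2,m_4): leading monomials are coprime, so the S-polynomial reduces to 0 (Buchberger's first criterion).
S(r,m_4): leading monomials are coprime, so the S-polynomial reduces to 0 (Buchberger's first criterion).
Every S-polynomial of the final basis reduces to 0, so we have a Gröbner basis.
Inter-reduce: drop elements whose leading term is divisible by another's, tail-reduce, and make monic.
Reduced Gröbner basis: {a - c^2, b + 25/2c^2 - 1/2c - 12, c^5 + 5/2c^2 - 3/2}.
The reduced Gröbner basis of I + (p) is {a - c^2, b + 25/2c^2 - 1/2c - 12, c^5 + 5/2c^2 - 3/2} ≠ {1}, a proper ideal, so the enlarged system stays consistent: p is independent of I, with normal form -2a + 2c^2.

-2a + 2c^2 is independent of I; its normal form modulo I is -2a + 2c^2.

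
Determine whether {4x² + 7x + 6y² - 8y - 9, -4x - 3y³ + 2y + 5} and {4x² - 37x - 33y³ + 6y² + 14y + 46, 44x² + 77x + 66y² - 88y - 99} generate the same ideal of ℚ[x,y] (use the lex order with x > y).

Yes, the ideals are equal.

Equality of ideals is decidable: compute both reduced Gröbner bases (unique for the ordering) and check whether they agree.
Buchberger on the first generating set:
f_1 = 4x² + 7x + 6y² - 8y - 9, LT = x².
f_2 = -4x - 3y³ + 2y + 5, LT = x.

S(f_1,f_2): lcm = x². S = -¾xy³ + ½xy + 3x + 3/2y² - 2y - 9/4.
  leading term xy³: subtract (3/16y³)·f_2 from -¾xy³ + ½xy + 3x + 3/2y² - 2y - 9/4 → ½xy + 3x + 9/16y⁶ - ⅜y⁴ - 15/16y³ + 3/2y² - 2y - 9/4
  leading term xy: subtract (-⅛y)·f_2 from ½xy + 3x + 9/16y⁶ - ⅜y⁴ - 15/16y³ + 3/2y² - 2y - 9/4 → 3x + 9/16y⁶ - ¾y⁴ - 15/16y³ + 7/4y² - 11/8y - 9/4
  leading term x: subtract (-¾)·f_2 from 3x + 9/16y⁶ - ¾y⁴ - 15/16y³ + 7/4y² - 11/8y - 9/4 → 9/16y⁶ - ¾y⁴ - 51/16y³ + 7/4y² + ⅛y + 3/2
  leading term y⁶: no divisor's leading term divides it; move 9/16y⁶ to the remainder.
  leading term y⁴: no divisor's leading term divides it; move -¾y⁴ to the remainder.
  leading term y³: no divisor's leading term divides it; move -51/16y³ to the remainder.
  leading term y²: no divisor's leading term divides it; move 7/4y² to the remainder.
  leading term y: no divisor's leading term divides it; move ⅛y to the remainder.
  leading term 1: no divisor's leading term divides it; move 3/2 to the remainder.
  remainder 9/16y⁶ - ¾y⁴ - 51/16y³ + 7/4y² + ⅛y + 3/2 ≠ 0; add g_3 = 9/16y⁶ - ¾y⁴ - 51/16y³ + 7/4y² + ⅛y + 3/2 to the basis.

The other S-polynomials (S(f_1,g_3), S(f_2,g_3)) all reduce to 0 modulo the current basis, so we have a Gröbner basis.
Inter-reduce: drop elements whose leading term is divisible by another's, tail-reduce, and make monic.
Reduced Gröbner basis: {x + ¾y³ - ½y - 5/4, y⁶ - 4/3y⁴ - 17/3y³ + 28/9y² + 2/9y + 8/3}.

Buchberger on the second generating set:
h_1 = 4x² - 37x - 33y³ + 6y² + 14y + 46, LT = x².
h_2 = 44x² + 77x + 66y² - 88y - 99, LT = x².

S(h_1,h_2): lcm = x². S = -11x - 33/4y³ + 11/2y + 55/4.
  leading term x: no divisor's leading term divides it; move -11x to the remainder.
  leading term y³: no divisor's leading term divides it; move -33/4y³ to the remainder.
  leading term y: no divisor's leading term divides it; move 11/2y to the remainder.
  leading term 1: no divisor's leading term divides it; move 55/4 to the remainder.
  remainder -11x - 33/4y³ + 11/2y + 55/4 ≠ 0; add k_3 = -11x - 33/4y³ + 11/2y + 55/4 to the basis.

S(h_1,k_3): lcm = x². S = -¾xy³ + ½xy - 8x - 33/4y³ + 3/2y² + 7/2y + 23/2.
  leading term xy³: subtract (3/44y³)·k_3 from -¾xy³ + ½xy - 8x - 33/4y³ + 3/2y² + 7/2y + 23/2 → ½xy - 8x + 9/16y⁶ - ⅜y⁴ - 147/16y³ + 3/2y² + 7/2y + 23/2
  leading term xy: subtract (-1/22y)·k_3 from ½xy - 8x + 9/16y⁶ - ⅜y⁴ - 147/16y³ + 3/2y² + 7/2y + 23/2 → -8x + 9/16y⁶ - ¾y⁴ - 147/16y³ + 7/4y² + 33/8y + 23/2
  leading term x: subtract (8/11)·k_3 from -8x + 9/16y⁶ - ¾y⁴ - 147/16y³ + 7/4y² + 33/8y + 23/2 → 9/16y⁶ - ¾y⁴ - 51/16y³ + 7/4y² + ⅛y + 3/2
  leading term y⁶: no divisor's leading term divides it; move 9/16y⁶ to the remainder.
  leading term y⁴: no divisor's leading term divides it; move -¾y⁴ to the remainder.
  leading term y³: no divisor's leading term divides it; move -51/16y³ to the remainder.
  leading term y²: no divisor's leading term divides it; move 7/4y² to the remainder.
  leading term y: no divisor's leading term divides it; move ⅛y to the remainder.
  leading term 1: no divisor's leading term divides it; move 3/2 to the remainder.
  remainder 9/16y⁶ - ¾y⁴ - 51/16y³ + 7/4y² + ⅛y + 3/2 ≠ 0; add k_4 = 9/16y⁶ - ¾y⁴ - 51/16y³ + 7/4y² + ⅛y + 3/2 to the basis.

The other S-polynomials (S(h_2,k_3), S(h_1,k_4), S(h_2,k_4), S(k_3,k_4)) all reduce to 0 modulo the current basis, so we have a Gröbner basis.
Inter-reduce: drop elements whose leading term is divisible by another's, tail-reduce, and make monic.
Reduced Gröbner basis: {x + ¾y³ - ½y - 5/4, y⁶ - 4/3y⁴ - 17/3y³ + 28/9y² + 2/9y + 8/3}.

The two bases agree; hence the ideals are identical.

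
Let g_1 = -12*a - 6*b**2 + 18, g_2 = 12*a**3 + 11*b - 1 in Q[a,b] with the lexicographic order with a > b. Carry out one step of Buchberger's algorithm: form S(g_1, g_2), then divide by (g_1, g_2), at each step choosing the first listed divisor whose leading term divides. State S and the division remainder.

S(g_1, g_2) = 1/2*a**2*b**2 - 3/2*a**2 - 11/12*b + 1/12; remainder on division = 1/8*b**6 - 9/8*b**4 + 27/8*b**2 - 11/12*b - 79/24.

lcm(LM(g_1), LM(g_2)) = a**3.
S = (lcm/LT(g_1))·g_1 − (lcm/LT(g_2))·g_2 = 1/2*a**2*b**2 - 3/2*a**2 - 11/12*b + 1/12.
Reduce S modulo (g_1, g_2) in that order:
  leading term a**2*b**2: subtract (-1/24*a*b**2)·g_1 from 1/2*a**2*b**2 - 3/2*a**2 - 11/12*b + 1/12 → -3/2*a**2 - 1/4*a*b**4 + 3/4*a*b**2 - 11/12*b + 1/12
  leading term a**2: subtract (1/8*a)·g_1 from -3/2*a**2 - 1/4*a*b**4 + 3/4*a*b**2 - 11/12*b + 1/12 → -1/4*a*b**4 + 3/2*a*b**2 - 9/4*a - 11/12*b + 1/12
  leading term a*b**4: subtract (1/48*b**4)·g_1 from -1/4*a*b**4 + 3/2*a*b**2 - 9/4*a - 11/12*b + 1/12 → 3/2*a*b**2 - 9/4*a + 1/8*b**6 - 3/8*b**4 - 11/12*b + 1/12
  leading term a*b**2: subtract (-1/8*b**2)·g_1 from 3/2*a*b**2 - 9/4*a + 1/8*b**6 - 3/8*b**4 - 11/12*b + 1/12 → -9/4*a + 1/8*b**6 - 9/8*b**4 + 9/4*b**2 - 11/12*b + 1/12
  leading term a: subtract (3/16)·g_1 from -9/4*a + 1/8*b**6 - 9/8*b**4 + 9/4*b**2 - 11/12*b + 1/12 → 1/8*b**6 - 9/8*b**4 + 27/8*b**2 - 11/12*b - 79/24
  leading term b**6: no divisor's leading term divides it; move 1/8*b**6 to the remainder.
  leading term b**4: no divisor's leading term divides it; move -9/8*b**4 to the remainder.
  leading term b**2: no divisor's leading term divides it; move 27/8*b**2 to the remainder.
  leading term b: no divisor's leading term divides it; move -11/12*b to the remainder.
  leading term 1: no divisor's leading term divides it; move -79/24 to the remainder.
The remainder 1/8*b**6 - 9/8*b**4 + 27/8*b**2 - 11/12*b - 79/24 is nonzero, so it would be added as the next basis element.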